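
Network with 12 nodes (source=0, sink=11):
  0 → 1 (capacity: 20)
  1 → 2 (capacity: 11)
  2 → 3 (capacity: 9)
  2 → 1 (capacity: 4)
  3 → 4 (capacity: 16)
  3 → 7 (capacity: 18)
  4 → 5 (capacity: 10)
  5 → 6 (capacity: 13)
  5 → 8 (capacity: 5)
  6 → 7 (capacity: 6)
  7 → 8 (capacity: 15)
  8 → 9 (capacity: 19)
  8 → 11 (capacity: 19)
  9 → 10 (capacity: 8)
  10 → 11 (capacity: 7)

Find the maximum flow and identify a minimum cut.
Max flow = 9, Min cut edges: (2,3)

Maximum flow: 9
Minimum cut: (2,3)
Partition: S = [0, 1, 2], T = [3, 4, 5, 6, 7, 8, 9, 10, 11]

Max-flow min-cut theorem verified: both equal 9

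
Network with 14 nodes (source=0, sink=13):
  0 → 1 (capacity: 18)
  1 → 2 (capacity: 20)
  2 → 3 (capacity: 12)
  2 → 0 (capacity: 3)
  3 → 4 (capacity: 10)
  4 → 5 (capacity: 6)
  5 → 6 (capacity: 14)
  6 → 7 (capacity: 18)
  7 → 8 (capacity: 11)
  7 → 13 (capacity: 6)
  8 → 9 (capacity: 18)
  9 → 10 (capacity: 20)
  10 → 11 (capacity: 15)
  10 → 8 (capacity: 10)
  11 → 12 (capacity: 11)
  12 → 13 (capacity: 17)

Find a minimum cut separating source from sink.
Min cut value = 6, edges: (4,5)

Min cut value: 6
Partition: S = [0, 1, 2, 3, 4], T = [5, 6, 7, 8, 9, 10, 11, 12, 13]
Cut edges: (4,5)

By max-flow min-cut theorem, max flow = min cut = 6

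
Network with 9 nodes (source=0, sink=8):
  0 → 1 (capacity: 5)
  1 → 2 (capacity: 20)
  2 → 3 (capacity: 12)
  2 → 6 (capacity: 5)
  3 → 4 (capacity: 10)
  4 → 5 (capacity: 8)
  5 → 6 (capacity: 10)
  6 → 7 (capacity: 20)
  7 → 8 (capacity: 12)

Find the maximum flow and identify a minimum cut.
Max flow = 5, Min cut edges: (0,1)

Maximum flow: 5
Minimum cut: (0,1)
Partition: S = [0], T = [1, 2, 3, 4, 5, 6, 7, 8]

Max-flow min-cut theorem verified: both equal 5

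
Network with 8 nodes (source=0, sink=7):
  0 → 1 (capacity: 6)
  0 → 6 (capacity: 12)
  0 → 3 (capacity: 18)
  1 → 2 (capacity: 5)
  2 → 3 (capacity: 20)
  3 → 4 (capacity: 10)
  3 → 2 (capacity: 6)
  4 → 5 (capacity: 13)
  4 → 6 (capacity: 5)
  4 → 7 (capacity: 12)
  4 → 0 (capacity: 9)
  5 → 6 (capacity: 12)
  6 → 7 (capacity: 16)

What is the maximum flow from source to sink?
Maximum flow = 22

Max flow: 22

Flow assignment:
  0 → 6: 12/12
  0 → 3: 10/18
  3 → 4: 10/10
  4 → 7: 10/12
  6 → 7: 12/16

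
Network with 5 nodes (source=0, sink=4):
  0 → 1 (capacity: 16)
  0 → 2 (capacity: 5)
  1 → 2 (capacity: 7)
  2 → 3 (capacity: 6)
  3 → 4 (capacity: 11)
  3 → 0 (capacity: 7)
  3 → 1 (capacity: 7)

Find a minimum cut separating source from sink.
Min cut value = 6, edges: (2,3)

Min cut value: 6
Partition: S = [0, 1, 2], T = [3, 4]
Cut edges: (2,3)

By max-flow min-cut theorem, max flow = min cut = 6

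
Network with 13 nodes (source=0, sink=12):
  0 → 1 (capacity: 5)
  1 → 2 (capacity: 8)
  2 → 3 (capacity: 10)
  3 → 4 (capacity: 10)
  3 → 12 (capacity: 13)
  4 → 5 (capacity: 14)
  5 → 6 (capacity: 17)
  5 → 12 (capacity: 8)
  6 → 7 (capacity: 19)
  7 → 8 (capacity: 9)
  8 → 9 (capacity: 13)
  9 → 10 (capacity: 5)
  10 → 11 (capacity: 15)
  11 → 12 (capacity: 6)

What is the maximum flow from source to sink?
Maximum flow = 5

Max flow: 5

Flow assignment:
  0 → 1: 5/5
  1 → 2: 5/8
  2 → 3: 5/10
  3 → 12: 5/13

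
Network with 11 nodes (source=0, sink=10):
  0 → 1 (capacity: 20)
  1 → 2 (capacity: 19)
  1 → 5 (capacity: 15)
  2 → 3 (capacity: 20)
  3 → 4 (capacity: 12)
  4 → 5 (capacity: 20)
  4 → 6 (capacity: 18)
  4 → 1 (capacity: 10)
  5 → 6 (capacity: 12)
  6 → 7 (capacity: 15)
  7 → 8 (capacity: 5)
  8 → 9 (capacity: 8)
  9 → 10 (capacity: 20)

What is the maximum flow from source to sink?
Maximum flow = 5

Max flow: 5

Flow assignment:
  0 → 1: 5/20
  1 → 2: 8/19
  1 → 5: 5/15
  2 → 3: 8/20
  3 → 4: 8/12
  4 → 1: 8/10
  5 → 6: 5/12
  6 → 7: 5/15
  7 → 8: 5/5
  8 → 9: 5/8
  9 → 10: 5/20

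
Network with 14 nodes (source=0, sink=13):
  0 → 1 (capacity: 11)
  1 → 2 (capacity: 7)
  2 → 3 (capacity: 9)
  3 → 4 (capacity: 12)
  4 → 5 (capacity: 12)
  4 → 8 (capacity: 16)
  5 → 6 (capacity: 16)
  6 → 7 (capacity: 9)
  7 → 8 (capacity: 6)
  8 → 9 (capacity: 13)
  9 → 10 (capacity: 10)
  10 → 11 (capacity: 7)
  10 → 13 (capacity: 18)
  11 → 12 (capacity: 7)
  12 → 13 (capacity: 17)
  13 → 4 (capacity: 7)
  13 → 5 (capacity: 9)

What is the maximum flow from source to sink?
Maximum flow = 7

Max flow: 7

Flow assignment:
  0 → 1: 7/11
  1 → 2: 7/7
  2 → 3: 7/9
  3 → 4: 7/12
  4 → 8: 7/16
  8 → 9: 7/13
  9 → 10: 7/10
  10 → 13: 7/18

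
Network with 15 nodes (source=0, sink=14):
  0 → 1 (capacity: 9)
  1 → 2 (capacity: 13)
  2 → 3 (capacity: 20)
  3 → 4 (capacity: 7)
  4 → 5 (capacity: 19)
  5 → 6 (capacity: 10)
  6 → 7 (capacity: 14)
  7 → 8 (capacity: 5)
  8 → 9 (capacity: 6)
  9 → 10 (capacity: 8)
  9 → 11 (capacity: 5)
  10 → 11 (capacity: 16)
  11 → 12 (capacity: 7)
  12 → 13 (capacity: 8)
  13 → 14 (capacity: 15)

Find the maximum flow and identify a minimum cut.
Max flow = 5, Min cut edges: (7,8)

Maximum flow: 5
Minimum cut: (7,8)
Partition: S = [0, 1, 2, 3, 4, 5, 6, 7], T = [8, 9, 10, 11, 12, 13, 14]

Max-flow min-cut theorem verified: both equal 5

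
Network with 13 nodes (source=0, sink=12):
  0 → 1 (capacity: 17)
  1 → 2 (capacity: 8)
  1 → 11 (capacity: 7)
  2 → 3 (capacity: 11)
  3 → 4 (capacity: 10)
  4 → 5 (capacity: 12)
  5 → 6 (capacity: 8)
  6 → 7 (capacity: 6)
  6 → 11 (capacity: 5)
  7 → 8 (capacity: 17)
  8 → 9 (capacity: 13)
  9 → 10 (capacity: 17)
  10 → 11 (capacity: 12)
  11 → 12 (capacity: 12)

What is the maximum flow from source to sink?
Maximum flow = 12

Max flow: 12

Flow assignment:
  0 → 1: 12/17
  1 → 2: 8/8
  1 → 11: 4/7
  2 → 3: 8/11
  3 → 4: 8/10
  4 → 5: 8/12
  5 → 6: 8/8
  6 → 7: 3/6
  6 → 11: 5/5
  7 → 8: 3/17
  8 → 9: 3/13
  9 → 10: 3/17
  10 → 11: 3/12
  11 → 12: 12/12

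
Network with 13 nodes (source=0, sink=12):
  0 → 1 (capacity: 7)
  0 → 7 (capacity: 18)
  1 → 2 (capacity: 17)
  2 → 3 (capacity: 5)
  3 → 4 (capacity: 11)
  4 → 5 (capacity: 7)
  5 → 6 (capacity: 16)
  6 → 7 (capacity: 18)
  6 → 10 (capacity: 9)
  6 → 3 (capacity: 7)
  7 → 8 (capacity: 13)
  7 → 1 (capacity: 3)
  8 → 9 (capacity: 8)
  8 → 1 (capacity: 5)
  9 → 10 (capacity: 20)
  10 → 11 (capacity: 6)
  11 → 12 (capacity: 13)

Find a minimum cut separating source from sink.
Min cut value = 6, edges: (10,11)

Min cut value: 6
Partition: S = [0, 1, 2, 3, 4, 5, 6, 7, 8, 9, 10], T = [11, 12]
Cut edges: (10,11)

By max-flow min-cut theorem, max flow = min cut = 6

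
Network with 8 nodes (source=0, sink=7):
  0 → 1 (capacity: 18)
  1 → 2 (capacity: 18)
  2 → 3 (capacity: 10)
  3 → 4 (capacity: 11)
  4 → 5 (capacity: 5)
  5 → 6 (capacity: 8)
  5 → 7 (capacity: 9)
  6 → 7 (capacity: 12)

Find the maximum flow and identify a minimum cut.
Max flow = 5, Min cut edges: (4,5)

Maximum flow: 5
Minimum cut: (4,5)
Partition: S = [0, 1, 2, 3, 4], T = [5, 6, 7]

Max-flow min-cut theorem verified: both equal 5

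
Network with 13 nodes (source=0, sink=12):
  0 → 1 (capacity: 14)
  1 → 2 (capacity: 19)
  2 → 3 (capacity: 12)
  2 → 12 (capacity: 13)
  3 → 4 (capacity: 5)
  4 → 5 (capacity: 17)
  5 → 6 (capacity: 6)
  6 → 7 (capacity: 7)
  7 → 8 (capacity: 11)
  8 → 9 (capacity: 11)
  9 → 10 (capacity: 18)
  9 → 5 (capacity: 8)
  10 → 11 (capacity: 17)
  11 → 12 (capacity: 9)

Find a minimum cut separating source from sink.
Min cut value = 14, edges: (0,1)

Min cut value: 14
Partition: S = [0], T = [1, 2, 3, 4, 5, 6, 7, 8, 9, 10, 11, 12]
Cut edges: (0,1)

By max-flow min-cut theorem, max flow = min cut = 14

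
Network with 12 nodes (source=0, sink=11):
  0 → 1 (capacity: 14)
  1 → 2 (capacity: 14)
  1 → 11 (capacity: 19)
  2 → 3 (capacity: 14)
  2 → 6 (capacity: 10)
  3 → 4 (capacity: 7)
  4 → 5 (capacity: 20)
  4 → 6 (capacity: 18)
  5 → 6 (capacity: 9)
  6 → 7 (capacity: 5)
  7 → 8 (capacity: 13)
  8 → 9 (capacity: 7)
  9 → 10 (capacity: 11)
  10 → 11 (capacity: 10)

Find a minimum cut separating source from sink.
Min cut value = 14, edges: (0,1)

Min cut value: 14
Partition: S = [0], T = [1, 2, 3, 4, 5, 6, 7, 8, 9, 10, 11]
Cut edges: (0,1)

By max-flow min-cut theorem, max flow = min cut = 14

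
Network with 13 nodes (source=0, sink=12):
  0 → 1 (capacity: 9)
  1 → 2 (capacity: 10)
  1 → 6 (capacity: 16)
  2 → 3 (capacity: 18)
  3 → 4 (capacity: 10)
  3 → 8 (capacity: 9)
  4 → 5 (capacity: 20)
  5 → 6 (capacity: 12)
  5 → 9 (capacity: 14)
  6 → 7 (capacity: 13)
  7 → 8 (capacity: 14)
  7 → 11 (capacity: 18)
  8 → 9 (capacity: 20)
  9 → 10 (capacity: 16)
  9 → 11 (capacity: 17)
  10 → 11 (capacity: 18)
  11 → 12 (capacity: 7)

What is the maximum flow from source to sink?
Maximum flow = 7

Max flow: 7

Flow assignment:
  0 → 1: 7/9
  1 → 6: 7/16
  6 → 7: 7/13
  7 → 11: 7/18
  11 → 12: 7/7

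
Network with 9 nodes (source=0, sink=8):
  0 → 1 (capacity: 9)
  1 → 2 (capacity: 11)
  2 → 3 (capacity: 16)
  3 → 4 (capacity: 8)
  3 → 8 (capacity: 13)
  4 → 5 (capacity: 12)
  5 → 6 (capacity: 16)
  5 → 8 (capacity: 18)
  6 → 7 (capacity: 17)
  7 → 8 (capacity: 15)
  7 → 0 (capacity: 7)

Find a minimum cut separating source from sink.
Min cut value = 9, edges: (0,1)

Min cut value: 9
Partition: S = [0], T = [1, 2, 3, 4, 5, 6, 7, 8]
Cut edges: (0,1)

By max-flow min-cut theorem, max flow = min cut = 9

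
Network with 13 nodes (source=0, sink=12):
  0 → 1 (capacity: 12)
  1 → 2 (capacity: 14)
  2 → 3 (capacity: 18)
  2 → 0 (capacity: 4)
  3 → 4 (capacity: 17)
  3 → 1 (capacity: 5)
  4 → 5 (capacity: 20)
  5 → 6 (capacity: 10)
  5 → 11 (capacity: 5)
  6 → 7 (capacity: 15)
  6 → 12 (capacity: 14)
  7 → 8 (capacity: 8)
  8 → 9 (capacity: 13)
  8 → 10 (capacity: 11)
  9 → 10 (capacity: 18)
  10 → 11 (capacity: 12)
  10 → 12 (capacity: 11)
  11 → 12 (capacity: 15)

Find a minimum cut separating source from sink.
Min cut value = 12, edges: (0,1)

Min cut value: 12
Partition: S = [0], T = [1, 2, 3, 4, 5, 6, 7, 8, 9, 10, 11, 12]
Cut edges: (0,1)

By max-flow min-cut theorem, max flow = min cut = 12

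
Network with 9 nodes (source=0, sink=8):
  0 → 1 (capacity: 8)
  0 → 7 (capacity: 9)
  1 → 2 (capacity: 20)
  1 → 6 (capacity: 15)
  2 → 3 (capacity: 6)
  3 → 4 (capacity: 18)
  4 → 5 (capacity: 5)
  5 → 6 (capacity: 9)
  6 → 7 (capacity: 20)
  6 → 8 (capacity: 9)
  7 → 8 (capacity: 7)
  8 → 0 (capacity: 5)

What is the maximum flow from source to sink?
Maximum flow = 15

Max flow: 15

Flow assignment:
  0 → 1: 8/8
  0 → 7: 7/9
  1 → 6: 8/15
  6 → 8: 8/9
  7 → 8: 7/7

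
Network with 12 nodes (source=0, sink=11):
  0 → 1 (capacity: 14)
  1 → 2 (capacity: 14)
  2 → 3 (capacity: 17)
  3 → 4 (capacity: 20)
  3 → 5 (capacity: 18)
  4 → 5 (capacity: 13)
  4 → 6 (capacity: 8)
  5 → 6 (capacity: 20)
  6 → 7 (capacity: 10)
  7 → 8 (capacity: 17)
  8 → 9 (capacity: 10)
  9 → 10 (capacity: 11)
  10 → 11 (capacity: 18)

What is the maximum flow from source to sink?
Maximum flow = 10

Max flow: 10

Flow assignment:
  0 → 1: 10/14
  1 → 2: 10/14
  2 → 3: 10/17
  3 → 4: 10/20
  4 → 5: 2/13
  4 → 6: 8/8
  5 → 6: 2/20
  6 → 7: 10/10
  7 → 8: 10/17
  8 → 9: 10/10
  9 → 10: 10/11
  10 → 11: 10/18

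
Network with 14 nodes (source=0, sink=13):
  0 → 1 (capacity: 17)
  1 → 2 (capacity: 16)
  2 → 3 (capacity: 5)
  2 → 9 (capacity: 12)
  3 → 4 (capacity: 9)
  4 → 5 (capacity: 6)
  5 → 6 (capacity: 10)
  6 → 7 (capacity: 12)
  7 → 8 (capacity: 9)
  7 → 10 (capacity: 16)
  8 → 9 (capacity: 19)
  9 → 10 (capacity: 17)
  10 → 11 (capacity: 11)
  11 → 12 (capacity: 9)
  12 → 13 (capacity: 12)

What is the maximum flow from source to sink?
Maximum flow = 9

Max flow: 9

Flow assignment:
  0 → 1: 9/17
  1 → 2: 9/16
  2 → 3: 4/5
  2 → 9: 5/12
  3 → 4: 4/9
  4 → 5: 4/6
  5 → 6: 4/10
  6 → 7: 4/12
  7 → 10: 4/16
  9 → 10: 5/17
  10 → 11: 9/11
  11 → 12: 9/9
  12 → 13: 9/12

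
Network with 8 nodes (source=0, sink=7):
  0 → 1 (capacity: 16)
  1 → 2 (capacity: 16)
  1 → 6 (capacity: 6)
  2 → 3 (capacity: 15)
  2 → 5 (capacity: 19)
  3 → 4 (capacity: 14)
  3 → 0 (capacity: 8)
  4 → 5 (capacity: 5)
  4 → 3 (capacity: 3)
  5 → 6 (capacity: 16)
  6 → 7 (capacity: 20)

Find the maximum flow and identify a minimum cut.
Max flow = 16, Min cut edges: (0,1)

Maximum flow: 16
Minimum cut: (0,1)
Partition: S = [0], T = [1, 2, 3, 4, 5, 6, 7]

Max-flow min-cut theorem verified: both equal 16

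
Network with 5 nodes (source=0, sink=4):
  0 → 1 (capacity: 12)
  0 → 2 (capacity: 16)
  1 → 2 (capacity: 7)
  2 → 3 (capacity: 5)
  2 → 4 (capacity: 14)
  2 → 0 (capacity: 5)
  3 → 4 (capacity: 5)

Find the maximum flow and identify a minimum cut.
Max flow = 19, Min cut edges: (2,4), (3,4)

Maximum flow: 19
Minimum cut: (2,4), (3,4)
Partition: S = [0, 1, 2, 3], T = [4]

Max-flow min-cut theorem verified: both equal 19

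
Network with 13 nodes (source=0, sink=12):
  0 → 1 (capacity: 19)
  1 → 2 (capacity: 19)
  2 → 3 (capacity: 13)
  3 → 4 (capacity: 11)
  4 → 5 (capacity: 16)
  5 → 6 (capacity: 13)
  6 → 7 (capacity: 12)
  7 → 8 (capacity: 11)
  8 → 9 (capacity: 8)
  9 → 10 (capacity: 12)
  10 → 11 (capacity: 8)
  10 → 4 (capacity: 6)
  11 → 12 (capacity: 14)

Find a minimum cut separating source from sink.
Min cut value = 8, edges: (10,11)

Min cut value: 8
Partition: S = [0, 1, 2, 3, 4, 5, 6, 7, 8, 9, 10], T = [11, 12]
Cut edges: (10,11)

By max-flow min-cut theorem, max flow = min cut = 8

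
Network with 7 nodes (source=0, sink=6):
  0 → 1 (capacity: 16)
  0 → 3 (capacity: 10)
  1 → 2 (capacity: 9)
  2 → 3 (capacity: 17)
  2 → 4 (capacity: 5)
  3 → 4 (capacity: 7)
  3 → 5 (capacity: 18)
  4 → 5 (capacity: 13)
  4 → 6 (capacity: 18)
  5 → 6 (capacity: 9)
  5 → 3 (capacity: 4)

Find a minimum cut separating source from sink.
Min cut value = 19, edges: (0,3), (1,2)

Min cut value: 19
Partition: S = [0, 1], T = [2, 3, 4, 5, 6]
Cut edges: (0,3), (1,2)

By max-flow min-cut theorem, max flow = min cut = 19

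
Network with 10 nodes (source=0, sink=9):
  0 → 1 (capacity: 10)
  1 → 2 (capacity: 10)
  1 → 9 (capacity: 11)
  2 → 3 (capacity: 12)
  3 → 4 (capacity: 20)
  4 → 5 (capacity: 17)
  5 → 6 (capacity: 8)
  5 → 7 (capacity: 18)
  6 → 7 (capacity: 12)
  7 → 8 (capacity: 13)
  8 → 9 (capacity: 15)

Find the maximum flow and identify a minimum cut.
Max flow = 10, Min cut edges: (0,1)

Maximum flow: 10
Minimum cut: (0,1)
Partition: S = [0], T = [1, 2, 3, 4, 5, 6, 7, 8, 9]

Max-flow min-cut theorem verified: both equal 10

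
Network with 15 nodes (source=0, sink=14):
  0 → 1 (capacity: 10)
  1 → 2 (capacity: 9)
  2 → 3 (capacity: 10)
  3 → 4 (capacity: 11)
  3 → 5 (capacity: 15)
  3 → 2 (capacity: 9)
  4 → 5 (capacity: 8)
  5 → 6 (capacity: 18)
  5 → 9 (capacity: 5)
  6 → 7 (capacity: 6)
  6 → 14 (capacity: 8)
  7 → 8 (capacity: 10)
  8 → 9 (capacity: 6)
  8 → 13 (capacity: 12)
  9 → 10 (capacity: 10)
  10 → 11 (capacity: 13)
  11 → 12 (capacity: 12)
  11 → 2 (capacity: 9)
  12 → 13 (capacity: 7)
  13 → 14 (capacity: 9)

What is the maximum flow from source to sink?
Maximum flow = 9

Max flow: 9

Flow assignment:
  0 → 1: 9/10
  1 → 2: 9/9
  2 → 3: 9/10
  3 → 5: 9/15
  5 → 6: 9/18
  6 → 7: 1/6
  6 → 14: 8/8
  7 → 8: 1/10
  8 → 13: 1/12
  13 → 14: 1/9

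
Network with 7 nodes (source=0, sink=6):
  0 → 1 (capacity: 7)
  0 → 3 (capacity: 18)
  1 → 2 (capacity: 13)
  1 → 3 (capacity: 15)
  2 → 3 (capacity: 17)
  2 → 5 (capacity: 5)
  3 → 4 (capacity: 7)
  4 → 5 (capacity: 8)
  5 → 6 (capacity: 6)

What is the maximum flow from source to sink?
Maximum flow = 6

Max flow: 6

Flow assignment:
  0 → 1: 5/7
  0 → 3: 1/18
  1 → 2: 5/13
  2 → 5: 5/5
  3 → 4: 1/7
  4 → 5: 1/8
  5 → 6: 6/6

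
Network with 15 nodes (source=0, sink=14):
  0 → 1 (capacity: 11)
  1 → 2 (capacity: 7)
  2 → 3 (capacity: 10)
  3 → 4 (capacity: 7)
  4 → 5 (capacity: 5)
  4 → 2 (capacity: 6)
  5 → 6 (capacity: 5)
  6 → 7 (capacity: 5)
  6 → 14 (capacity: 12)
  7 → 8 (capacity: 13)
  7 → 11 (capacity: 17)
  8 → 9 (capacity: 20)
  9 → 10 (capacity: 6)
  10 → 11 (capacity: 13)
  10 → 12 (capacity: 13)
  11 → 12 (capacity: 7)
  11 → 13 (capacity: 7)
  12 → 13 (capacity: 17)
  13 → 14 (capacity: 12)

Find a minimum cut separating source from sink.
Min cut value = 5, edges: (5,6)

Min cut value: 5
Partition: S = [0, 1, 2, 3, 4, 5], T = [6, 7, 8, 9, 10, 11, 12, 13, 14]
Cut edges: (5,6)

By max-flow min-cut theorem, max flow = min cut = 5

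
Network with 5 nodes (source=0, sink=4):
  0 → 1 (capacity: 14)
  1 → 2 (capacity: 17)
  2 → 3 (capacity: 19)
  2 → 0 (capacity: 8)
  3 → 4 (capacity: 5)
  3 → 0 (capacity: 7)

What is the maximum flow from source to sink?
Maximum flow = 5

Max flow: 5

Flow assignment:
  0 → 1: 13/14
  1 → 2: 13/17
  2 → 3: 5/19
  2 → 0: 8/8
  3 → 4: 5/5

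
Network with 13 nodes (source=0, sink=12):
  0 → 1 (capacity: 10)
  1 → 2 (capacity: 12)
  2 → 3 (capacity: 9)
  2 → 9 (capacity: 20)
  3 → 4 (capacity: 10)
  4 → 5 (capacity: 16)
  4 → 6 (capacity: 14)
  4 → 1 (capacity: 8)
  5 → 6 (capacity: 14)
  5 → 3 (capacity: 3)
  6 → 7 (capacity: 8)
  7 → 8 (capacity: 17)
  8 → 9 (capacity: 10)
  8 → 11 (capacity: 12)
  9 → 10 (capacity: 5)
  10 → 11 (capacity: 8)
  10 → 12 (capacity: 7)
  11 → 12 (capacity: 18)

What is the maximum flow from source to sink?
Maximum flow = 10

Max flow: 10

Flow assignment:
  0 → 1: 10/10
  1 → 2: 10/12
  2 → 3: 5/9
  2 → 9: 5/20
  3 → 4: 5/10
  4 → 6: 5/14
  6 → 7: 5/8
  7 → 8: 5/17
  8 → 11: 5/12
  9 → 10: 5/5
  10 → 12: 5/7
  11 → 12: 5/18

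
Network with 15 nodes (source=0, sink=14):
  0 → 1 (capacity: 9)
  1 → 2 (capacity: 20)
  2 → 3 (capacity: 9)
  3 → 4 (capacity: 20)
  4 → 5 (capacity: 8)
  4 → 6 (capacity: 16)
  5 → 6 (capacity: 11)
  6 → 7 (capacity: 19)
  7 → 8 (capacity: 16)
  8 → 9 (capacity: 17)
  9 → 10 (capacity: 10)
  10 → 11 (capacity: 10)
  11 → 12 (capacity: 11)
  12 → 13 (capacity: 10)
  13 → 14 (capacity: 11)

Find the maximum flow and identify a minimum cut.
Max flow = 9, Min cut edges: (2,3)

Maximum flow: 9
Minimum cut: (2,3)
Partition: S = [0, 1, 2], T = [3, 4, 5, 6, 7, 8, 9, 10, 11, 12, 13, 14]

Max-flow min-cut theorem verified: both equal 9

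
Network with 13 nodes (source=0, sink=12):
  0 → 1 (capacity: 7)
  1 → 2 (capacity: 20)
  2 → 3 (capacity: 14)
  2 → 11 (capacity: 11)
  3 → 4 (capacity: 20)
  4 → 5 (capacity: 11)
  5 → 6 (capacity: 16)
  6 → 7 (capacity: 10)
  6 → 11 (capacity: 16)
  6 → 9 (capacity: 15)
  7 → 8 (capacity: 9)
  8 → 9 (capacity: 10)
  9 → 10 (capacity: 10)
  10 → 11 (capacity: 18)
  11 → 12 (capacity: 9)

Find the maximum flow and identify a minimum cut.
Max flow = 7, Min cut edges: (0,1)

Maximum flow: 7
Minimum cut: (0,1)
Partition: S = [0], T = [1, 2, 3, 4, 5, 6, 7, 8, 9, 10, 11, 12]

Max-flow min-cut theorem verified: both equal 7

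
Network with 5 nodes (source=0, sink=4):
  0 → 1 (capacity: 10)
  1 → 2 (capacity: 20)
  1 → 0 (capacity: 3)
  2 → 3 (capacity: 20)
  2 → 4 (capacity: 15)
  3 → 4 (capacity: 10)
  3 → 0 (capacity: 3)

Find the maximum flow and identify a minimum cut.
Max flow = 10, Min cut edges: (0,1)

Maximum flow: 10
Minimum cut: (0,1)
Partition: S = [0], T = [1, 2, 3, 4]

Max-flow min-cut theorem verified: both equal 10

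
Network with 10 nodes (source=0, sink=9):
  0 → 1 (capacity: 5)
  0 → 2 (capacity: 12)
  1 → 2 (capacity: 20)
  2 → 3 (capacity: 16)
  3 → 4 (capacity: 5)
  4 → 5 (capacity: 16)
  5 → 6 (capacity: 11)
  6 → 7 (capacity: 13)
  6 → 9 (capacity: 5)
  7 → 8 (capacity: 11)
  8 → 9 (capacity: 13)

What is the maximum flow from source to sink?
Maximum flow = 5

Max flow: 5

Flow assignment:
  0 → 1: 4/5
  0 → 2: 1/12
  1 → 2: 4/20
  2 → 3: 5/16
  3 → 4: 5/5
  4 → 5: 5/16
  5 → 6: 5/11
  6 → 9: 5/5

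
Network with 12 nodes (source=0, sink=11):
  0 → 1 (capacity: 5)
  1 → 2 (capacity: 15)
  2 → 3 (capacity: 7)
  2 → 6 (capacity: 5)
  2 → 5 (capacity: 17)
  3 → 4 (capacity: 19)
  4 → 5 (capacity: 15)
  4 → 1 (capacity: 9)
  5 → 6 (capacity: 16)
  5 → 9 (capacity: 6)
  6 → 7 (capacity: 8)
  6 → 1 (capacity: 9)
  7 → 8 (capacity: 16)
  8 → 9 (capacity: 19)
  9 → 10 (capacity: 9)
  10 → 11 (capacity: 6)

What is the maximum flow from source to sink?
Maximum flow = 5

Max flow: 5

Flow assignment:
  0 → 1: 5/5
  1 → 2: 5/15
  2 → 5: 5/17
  5 → 9: 5/6
  9 → 10: 5/9
  10 → 11: 5/6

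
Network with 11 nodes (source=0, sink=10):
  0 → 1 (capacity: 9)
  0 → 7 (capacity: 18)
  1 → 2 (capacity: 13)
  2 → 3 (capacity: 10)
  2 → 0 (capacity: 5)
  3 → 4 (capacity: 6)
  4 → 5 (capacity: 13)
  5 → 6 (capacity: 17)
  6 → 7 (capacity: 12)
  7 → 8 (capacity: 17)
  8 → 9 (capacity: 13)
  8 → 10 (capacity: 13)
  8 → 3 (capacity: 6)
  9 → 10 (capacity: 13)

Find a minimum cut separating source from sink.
Min cut value = 17, edges: (7,8)

Min cut value: 17
Partition: S = [0, 1, 2, 3, 4, 5, 6, 7], T = [8, 9, 10]
Cut edges: (7,8)

By max-flow min-cut theorem, max flow = min cut = 17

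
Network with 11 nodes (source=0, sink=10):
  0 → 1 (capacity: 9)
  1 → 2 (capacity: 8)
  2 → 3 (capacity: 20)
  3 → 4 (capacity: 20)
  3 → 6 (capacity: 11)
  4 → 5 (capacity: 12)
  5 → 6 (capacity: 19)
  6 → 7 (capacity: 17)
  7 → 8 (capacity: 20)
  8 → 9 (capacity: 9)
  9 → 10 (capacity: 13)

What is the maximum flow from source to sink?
Maximum flow = 8

Max flow: 8

Flow assignment:
  0 → 1: 8/9
  1 → 2: 8/8
  2 → 3: 8/20
  3 → 6: 8/11
  6 → 7: 8/17
  7 → 8: 8/20
  8 → 9: 8/9
  9 → 10: 8/13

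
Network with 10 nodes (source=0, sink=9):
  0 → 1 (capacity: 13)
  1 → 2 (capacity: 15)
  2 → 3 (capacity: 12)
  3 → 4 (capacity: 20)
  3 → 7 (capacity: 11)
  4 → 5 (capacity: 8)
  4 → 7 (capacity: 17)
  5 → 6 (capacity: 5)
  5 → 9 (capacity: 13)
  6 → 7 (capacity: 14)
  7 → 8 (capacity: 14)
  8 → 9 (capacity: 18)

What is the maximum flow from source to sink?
Maximum flow = 12

Max flow: 12

Flow assignment:
  0 → 1: 12/13
  1 → 2: 12/15
  2 → 3: 12/12
  3 → 4: 12/20
  4 → 5: 8/8
  4 → 7: 4/17
  5 → 9: 8/13
  7 → 8: 4/14
  8 → 9: 4/18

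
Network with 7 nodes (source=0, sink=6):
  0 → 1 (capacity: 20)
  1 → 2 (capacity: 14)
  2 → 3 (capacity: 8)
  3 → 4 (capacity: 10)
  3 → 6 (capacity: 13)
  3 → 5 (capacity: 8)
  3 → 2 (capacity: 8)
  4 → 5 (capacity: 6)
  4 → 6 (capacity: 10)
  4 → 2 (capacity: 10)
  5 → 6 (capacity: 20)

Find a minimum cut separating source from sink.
Min cut value = 8, edges: (2,3)

Min cut value: 8
Partition: S = [0, 1, 2], T = [3, 4, 5, 6]
Cut edges: (2,3)

By max-flow min-cut theorem, max flow = min cut = 8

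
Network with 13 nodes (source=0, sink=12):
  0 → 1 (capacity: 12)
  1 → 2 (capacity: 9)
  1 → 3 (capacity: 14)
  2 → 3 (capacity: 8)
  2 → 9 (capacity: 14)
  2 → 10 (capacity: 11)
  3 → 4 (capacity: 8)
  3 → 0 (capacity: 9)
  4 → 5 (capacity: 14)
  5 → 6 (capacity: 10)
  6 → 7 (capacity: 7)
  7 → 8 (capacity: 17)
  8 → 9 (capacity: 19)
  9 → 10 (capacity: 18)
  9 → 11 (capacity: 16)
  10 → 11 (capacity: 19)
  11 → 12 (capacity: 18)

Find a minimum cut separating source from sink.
Min cut value = 12, edges: (0,1)

Min cut value: 12
Partition: S = [0], T = [1, 2, 3, 4, 5, 6, 7, 8, 9, 10, 11, 12]
Cut edges: (0,1)

By max-flow min-cut theorem, max flow = min cut = 12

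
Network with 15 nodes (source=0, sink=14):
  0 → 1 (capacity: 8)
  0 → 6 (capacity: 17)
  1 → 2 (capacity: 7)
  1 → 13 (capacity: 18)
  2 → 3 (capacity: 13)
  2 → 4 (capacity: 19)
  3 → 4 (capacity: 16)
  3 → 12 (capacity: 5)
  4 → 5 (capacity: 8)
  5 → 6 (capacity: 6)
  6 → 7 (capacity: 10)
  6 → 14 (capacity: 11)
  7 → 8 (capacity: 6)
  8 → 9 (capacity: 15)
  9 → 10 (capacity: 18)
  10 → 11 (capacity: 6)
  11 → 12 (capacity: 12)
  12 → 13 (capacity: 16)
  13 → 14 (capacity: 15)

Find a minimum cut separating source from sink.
Min cut value = 25, edges: (0,1), (6,14), (10,11)

Min cut value: 25
Partition: S = [0, 4, 5, 6, 7, 8, 9, 10], T = [1, 2, 3, 11, 12, 13, 14]
Cut edges: (0,1), (6,14), (10,11)

By max-flow min-cut theorem, max flow = min cut = 25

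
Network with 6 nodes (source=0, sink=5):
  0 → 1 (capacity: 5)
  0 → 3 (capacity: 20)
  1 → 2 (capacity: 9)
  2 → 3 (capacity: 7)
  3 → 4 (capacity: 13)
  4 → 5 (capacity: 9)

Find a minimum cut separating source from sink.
Min cut value = 9, edges: (4,5)

Min cut value: 9
Partition: S = [0, 1, 2, 3, 4], T = [5]
Cut edges: (4,5)

By max-flow min-cut theorem, max flow = min cut = 9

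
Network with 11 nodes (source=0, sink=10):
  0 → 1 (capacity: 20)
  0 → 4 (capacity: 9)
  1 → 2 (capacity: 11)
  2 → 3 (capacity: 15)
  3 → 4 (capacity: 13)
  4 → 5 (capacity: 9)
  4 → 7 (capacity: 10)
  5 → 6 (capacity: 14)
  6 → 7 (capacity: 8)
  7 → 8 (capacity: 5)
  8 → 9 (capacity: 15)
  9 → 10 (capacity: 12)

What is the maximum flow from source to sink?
Maximum flow = 5

Max flow: 5

Flow assignment:
  0 → 1: 5/20
  1 → 2: 5/11
  2 → 3: 5/15
  3 → 4: 5/13
  4 → 7: 5/10
  7 → 8: 5/5
  8 → 9: 5/15
  9 → 10: 5/12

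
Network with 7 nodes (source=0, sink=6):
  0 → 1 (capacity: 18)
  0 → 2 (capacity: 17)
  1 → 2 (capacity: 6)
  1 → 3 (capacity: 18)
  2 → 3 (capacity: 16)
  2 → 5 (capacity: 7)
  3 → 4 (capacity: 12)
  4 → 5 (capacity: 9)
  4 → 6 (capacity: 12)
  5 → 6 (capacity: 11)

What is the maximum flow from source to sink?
Maximum flow = 19

Max flow: 19

Flow assignment:
  0 → 1: 6/18
  0 → 2: 13/17
  1 → 2: 6/6
  2 → 3: 12/16
  2 → 5: 7/7
  3 → 4: 12/12
  4 → 6: 12/12
  5 → 6: 7/11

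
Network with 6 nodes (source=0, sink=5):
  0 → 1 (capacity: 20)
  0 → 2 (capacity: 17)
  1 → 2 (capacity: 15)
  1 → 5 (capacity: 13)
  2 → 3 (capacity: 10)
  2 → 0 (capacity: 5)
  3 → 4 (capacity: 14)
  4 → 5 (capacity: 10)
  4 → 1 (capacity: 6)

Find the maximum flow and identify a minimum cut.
Max flow = 23, Min cut edges: (1,5), (4,5)

Maximum flow: 23
Minimum cut: (1,5), (4,5)
Partition: S = [0, 1, 2, 3, 4], T = [5]

Max-flow min-cut theorem verified: both equal 23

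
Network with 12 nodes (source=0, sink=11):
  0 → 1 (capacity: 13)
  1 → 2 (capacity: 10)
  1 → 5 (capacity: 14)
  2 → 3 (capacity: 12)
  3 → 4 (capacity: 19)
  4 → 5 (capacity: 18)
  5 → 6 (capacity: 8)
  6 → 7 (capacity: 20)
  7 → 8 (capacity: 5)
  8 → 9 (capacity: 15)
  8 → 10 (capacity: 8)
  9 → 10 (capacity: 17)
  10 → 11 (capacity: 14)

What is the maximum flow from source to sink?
Maximum flow = 5

Max flow: 5

Flow assignment:
  0 → 1: 5/13
  1 → 5: 5/14
  5 → 6: 5/8
  6 → 7: 5/20
  7 → 8: 5/5
  8 → 10: 5/8
  10 → 11: 5/14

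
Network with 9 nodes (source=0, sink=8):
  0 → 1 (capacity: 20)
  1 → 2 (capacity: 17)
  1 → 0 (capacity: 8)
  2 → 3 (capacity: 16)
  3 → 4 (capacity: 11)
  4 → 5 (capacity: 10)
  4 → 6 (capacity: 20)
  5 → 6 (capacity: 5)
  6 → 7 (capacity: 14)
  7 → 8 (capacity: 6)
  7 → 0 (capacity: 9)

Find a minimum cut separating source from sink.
Min cut value = 6, edges: (7,8)

Min cut value: 6
Partition: S = [0, 1, 2, 3, 4, 5, 6, 7], T = [8]
Cut edges: (7,8)

By max-flow min-cut theorem, max flow = min cut = 6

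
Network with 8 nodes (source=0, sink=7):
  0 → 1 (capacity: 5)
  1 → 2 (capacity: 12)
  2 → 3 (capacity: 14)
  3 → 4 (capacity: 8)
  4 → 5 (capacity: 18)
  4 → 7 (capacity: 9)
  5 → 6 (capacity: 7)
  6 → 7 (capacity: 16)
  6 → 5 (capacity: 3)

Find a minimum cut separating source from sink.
Min cut value = 5, edges: (0,1)

Min cut value: 5
Partition: S = [0], T = [1, 2, 3, 4, 5, 6, 7]
Cut edges: (0,1)

By max-flow min-cut theorem, max flow = min cut = 5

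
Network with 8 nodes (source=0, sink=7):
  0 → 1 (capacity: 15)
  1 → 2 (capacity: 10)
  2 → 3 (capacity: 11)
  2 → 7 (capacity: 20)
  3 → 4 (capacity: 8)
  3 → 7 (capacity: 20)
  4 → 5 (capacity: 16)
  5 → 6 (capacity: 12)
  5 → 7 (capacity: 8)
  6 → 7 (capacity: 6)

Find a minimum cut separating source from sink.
Min cut value = 10, edges: (1,2)

Min cut value: 10
Partition: S = [0, 1], T = [2, 3, 4, 5, 6, 7]
Cut edges: (1,2)

By max-flow min-cut theorem, max flow = min cut = 10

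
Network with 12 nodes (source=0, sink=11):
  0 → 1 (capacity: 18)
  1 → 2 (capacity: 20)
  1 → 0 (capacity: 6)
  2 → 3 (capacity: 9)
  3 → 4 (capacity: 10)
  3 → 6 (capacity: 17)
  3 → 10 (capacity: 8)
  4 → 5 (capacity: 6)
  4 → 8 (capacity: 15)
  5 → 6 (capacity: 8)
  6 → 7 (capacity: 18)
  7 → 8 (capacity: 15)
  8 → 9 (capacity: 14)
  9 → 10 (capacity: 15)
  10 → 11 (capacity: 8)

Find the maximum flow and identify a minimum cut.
Max flow = 8, Min cut edges: (10,11)

Maximum flow: 8
Minimum cut: (10,11)
Partition: S = [0, 1, 2, 3, 4, 5, 6, 7, 8, 9, 10], T = [11]

Max-flow min-cut theorem verified: both equal 8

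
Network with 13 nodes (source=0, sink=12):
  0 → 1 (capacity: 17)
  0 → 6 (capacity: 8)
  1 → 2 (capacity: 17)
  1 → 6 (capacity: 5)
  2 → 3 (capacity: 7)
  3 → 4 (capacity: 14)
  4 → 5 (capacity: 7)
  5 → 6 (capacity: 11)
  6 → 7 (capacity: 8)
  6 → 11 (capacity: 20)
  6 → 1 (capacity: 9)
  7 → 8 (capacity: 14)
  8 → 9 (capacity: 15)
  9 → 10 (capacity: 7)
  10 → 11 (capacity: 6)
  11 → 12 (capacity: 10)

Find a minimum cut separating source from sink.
Min cut value = 10, edges: (11,12)

Min cut value: 10
Partition: S = [0, 1, 2, 3, 4, 5, 6, 7, 8, 9, 10, 11], T = [12]
Cut edges: (11,12)

By max-flow min-cut theorem, max flow = min cut = 10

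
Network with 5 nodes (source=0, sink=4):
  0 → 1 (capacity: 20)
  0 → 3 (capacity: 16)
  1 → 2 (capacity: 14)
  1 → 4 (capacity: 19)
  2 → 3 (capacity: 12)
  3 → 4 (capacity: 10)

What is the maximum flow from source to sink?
Maximum flow = 29

Max flow: 29

Flow assignment:
  0 → 1: 20/20
  0 → 3: 9/16
  1 → 2: 1/14
  1 → 4: 19/19
  2 → 3: 1/12
  3 → 4: 10/10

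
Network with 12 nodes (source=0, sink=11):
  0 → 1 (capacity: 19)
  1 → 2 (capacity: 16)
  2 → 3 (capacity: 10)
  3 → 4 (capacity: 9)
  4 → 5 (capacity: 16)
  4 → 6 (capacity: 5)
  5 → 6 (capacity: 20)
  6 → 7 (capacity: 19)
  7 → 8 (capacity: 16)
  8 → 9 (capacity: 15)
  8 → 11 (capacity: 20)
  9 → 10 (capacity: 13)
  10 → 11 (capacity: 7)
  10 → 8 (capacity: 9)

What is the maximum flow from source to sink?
Maximum flow = 9

Max flow: 9

Flow assignment:
  0 → 1: 9/19
  1 → 2: 9/16
  2 → 3: 9/10
  3 → 4: 9/9
  4 → 5: 4/16
  4 → 6: 5/5
  5 → 6: 4/20
  6 → 7: 9/19
  7 → 8: 9/16
  8 → 11: 9/20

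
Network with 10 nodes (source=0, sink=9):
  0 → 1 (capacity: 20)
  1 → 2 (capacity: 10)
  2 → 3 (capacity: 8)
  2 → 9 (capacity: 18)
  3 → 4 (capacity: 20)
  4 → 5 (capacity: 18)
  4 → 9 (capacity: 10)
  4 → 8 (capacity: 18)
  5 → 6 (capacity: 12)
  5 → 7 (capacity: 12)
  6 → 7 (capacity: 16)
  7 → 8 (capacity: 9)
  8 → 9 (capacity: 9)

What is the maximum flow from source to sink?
Maximum flow = 10

Max flow: 10

Flow assignment:
  0 → 1: 10/20
  1 → 2: 10/10
  2 → 9: 10/18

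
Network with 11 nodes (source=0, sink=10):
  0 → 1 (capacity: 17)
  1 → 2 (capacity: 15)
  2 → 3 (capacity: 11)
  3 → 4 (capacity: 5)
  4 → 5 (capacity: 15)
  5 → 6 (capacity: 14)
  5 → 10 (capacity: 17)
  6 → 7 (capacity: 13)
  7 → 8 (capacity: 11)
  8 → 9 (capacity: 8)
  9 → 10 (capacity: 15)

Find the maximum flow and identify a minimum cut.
Max flow = 5, Min cut edges: (3,4)

Maximum flow: 5
Minimum cut: (3,4)
Partition: S = [0, 1, 2, 3], T = [4, 5, 6, 7, 8, 9, 10]

Max-flow min-cut theorem verified: both equal 5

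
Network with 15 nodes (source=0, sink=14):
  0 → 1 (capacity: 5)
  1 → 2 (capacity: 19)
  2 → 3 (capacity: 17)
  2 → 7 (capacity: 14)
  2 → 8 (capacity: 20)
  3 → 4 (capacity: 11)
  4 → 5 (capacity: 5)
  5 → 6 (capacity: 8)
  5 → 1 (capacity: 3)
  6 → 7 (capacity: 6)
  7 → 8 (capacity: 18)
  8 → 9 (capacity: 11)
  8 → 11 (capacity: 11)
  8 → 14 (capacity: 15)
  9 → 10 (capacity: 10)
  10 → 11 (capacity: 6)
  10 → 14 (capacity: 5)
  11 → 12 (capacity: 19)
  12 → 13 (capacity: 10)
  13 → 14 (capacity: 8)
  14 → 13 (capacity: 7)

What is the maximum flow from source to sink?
Maximum flow = 5

Max flow: 5

Flow assignment:
  0 → 1: 5/5
  1 → 2: 5/19
  2 → 8: 5/20
  8 → 14: 5/15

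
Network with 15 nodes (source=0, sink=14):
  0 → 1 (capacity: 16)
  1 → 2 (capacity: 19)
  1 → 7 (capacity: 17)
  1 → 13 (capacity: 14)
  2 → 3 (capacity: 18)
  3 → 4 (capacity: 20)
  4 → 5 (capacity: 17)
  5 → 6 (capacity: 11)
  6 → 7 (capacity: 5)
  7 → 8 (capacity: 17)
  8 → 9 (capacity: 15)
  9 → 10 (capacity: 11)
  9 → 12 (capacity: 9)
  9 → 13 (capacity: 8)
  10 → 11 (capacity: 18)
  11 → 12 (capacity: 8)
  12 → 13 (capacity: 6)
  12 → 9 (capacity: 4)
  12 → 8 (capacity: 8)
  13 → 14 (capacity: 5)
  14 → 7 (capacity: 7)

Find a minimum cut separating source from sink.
Min cut value = 5, edges: (13,14)

Min cut value: 5
Partition: S = [0, 1, 2, 3, 4, 5, 6, 7, 8, 9, 10, 11, 12, 13], T = [14]
Cut edges: (13,14)

By max-flow min-cut theorem, max flow = min cut = 5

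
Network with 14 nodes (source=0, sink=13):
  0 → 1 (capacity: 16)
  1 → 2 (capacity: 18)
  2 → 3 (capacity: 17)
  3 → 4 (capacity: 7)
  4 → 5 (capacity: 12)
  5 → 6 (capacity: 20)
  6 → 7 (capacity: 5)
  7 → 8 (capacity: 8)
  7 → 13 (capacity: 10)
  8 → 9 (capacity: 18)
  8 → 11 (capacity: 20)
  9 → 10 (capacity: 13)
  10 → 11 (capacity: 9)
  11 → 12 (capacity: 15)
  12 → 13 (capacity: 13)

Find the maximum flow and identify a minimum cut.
Max flow = 5, Min cut edges: (6,7)

Maximum flow: 5
Minimum cut: (6,7)
Partition: S = [0, 1, 2, 3, 4, 5, 6], T = [7, 8, 9, 10, 11, 12, 13]

Max-flow min-cut theorem verified: both equal 5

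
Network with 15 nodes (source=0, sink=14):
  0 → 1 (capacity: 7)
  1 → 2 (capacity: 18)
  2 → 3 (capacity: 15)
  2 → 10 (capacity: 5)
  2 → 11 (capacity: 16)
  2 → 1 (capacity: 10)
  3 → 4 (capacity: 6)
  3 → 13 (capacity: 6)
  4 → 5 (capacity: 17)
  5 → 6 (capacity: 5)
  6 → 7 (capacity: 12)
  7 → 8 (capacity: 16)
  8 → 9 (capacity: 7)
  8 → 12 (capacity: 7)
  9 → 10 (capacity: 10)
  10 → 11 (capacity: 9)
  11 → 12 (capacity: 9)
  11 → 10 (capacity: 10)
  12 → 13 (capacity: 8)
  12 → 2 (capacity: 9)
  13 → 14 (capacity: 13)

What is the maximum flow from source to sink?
Maximum flow = 7

Max flow: 7

Flow assignment:
  0 → 1: 7/7
  1 → 2: 7/18
  2 → 3: 6/15
  2 → 11: 1/16
  3 → 13: 6/6
  11 → 12: 1/9
  12 → 13: 1/8
  13 → 14: 7/13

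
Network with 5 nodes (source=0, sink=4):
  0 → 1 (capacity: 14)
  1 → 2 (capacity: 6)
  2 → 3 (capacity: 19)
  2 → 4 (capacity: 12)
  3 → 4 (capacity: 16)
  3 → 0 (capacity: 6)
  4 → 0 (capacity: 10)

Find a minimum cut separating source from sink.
Min cut value = 6, edges: (1,2)

Min cut value: 6
Partition: S = [0, 1], T = [2, 3, 4]
Cut edges: (1,2)

By max-flow min-cut theorem, max flow = min cut = 6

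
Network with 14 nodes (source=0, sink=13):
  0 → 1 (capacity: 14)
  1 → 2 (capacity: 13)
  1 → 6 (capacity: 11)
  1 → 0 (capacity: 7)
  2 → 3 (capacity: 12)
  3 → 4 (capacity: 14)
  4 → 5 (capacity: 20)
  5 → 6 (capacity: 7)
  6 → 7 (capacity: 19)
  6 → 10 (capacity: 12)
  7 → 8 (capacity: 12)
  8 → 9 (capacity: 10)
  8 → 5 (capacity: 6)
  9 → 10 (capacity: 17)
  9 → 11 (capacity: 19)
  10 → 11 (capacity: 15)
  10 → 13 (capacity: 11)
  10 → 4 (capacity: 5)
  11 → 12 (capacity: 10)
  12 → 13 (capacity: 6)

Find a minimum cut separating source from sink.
Min cut value = 14, edges: (0,1)

Min cut value: 14
Partition: S = [0], T = [1, 2, 3, 4, 5, 6, 7, 8, 9, 10, 11, 12, 13]
Cut edges: (0,1)

By max-flow min-cut theorem, max flow = min cut = 14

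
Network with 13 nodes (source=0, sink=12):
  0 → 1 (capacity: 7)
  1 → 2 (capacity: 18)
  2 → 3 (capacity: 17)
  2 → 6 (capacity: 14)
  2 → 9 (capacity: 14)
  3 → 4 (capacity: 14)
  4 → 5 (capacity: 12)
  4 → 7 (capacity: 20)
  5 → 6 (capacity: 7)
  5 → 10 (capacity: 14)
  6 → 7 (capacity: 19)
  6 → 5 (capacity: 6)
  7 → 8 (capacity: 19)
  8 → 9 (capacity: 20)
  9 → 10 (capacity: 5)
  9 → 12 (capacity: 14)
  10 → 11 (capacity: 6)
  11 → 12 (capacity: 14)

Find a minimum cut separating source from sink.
Min cut value = 7, edges: (0,1)

Min cut value: 7
Partition: S = [0], T = [1, 2, 3, 4, 5, 6, 7, 8, 9, 10, 11, 12]
Cut edges: (0,1)

By max-flow min-cut theorem, max flow = min cut = 7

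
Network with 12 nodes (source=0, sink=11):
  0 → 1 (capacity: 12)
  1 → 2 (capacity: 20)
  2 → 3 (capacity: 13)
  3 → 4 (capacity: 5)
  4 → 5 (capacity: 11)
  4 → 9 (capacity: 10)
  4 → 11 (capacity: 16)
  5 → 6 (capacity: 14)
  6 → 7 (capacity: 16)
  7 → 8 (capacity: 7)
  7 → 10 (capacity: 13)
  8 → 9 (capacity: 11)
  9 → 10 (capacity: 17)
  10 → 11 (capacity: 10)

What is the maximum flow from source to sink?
Maximum flow = 5

Max flow: 5

Flow assignment:
  0 → 1: 5/12
  1 → 2: 5/20
  2 → 3: 5/13
  3 → 4: 5/5
  4 → 11: 5/16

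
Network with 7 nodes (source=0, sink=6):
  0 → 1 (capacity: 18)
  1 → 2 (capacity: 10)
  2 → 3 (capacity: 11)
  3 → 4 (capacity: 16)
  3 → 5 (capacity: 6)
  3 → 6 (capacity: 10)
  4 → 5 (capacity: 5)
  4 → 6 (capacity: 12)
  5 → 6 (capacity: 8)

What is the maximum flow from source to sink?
Maximum flow = 10

Max flow: 10

Flow assignment:
  0 → 1: 10/18
  1 → 2: 10/10
  2 → 3: 10/11
  3 → 6: 10/10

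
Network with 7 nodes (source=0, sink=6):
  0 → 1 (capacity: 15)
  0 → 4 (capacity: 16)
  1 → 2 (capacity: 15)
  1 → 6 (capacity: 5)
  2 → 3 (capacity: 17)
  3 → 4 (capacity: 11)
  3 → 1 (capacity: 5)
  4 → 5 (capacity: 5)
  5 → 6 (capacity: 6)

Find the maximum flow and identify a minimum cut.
Max flow = 10, Min cut edges: (1,6), (4,5)

Maximum flow: 10
Minimum cut: (1,6), (4,5)
Partition: S = [0, 1, 2, 3, 4], T = [5, 6]

Max-flow min-cut theorem verified: both equal 10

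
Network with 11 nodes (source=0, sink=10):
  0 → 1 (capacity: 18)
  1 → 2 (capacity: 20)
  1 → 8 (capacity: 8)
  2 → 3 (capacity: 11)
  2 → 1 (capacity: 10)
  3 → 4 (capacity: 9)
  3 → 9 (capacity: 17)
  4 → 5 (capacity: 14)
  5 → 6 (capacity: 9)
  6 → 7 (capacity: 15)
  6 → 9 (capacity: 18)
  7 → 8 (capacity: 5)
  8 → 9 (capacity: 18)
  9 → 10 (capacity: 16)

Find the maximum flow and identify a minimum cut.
Max flow = 16, Min cut edges: (9,10)

Maximum flow: 16
Minimum cut: (9,10)
Partition: S = [0, 1, 2, 3, 4, 5, 6, 7, 8, 9], T = [10]

Max-flow min-cut theorem verified: both equal 16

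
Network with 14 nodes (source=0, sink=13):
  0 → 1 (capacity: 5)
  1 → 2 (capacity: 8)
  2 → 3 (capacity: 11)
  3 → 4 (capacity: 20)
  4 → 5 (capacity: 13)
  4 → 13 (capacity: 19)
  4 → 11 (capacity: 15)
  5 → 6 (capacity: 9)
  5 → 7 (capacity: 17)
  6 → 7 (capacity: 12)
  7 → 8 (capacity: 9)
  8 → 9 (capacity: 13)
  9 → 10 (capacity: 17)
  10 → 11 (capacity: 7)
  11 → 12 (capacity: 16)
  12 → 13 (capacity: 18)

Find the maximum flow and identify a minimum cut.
Max flow = 5, Min cut edges: (0,1)

Maximum flow: 5
Minimum cut: (0,1)
Partition: S = [0], T = [1, 2, 3, 4, 5, 6, 7, 8, 9, 10, 11, 12, 13]

Max-flow min-cut theorem verified: both equal 5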